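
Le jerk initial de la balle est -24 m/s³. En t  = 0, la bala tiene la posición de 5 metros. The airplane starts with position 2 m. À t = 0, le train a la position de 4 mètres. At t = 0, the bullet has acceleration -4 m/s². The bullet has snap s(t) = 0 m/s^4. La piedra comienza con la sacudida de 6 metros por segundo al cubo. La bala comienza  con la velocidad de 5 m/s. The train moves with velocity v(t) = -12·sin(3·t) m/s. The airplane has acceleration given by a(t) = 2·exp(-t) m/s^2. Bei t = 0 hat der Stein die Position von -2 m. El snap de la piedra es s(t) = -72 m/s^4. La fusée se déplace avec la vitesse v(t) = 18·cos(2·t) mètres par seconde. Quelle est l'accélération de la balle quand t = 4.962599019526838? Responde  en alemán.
Wir müssen unsere Gleichung für den Snap s(t) = 0 2-mal integrieren. Das Integral von dem Snap ist der Ruck. Mit j(0) = -24 erhalten wir j(t) = -24. Durch Integration von dem Ruck und Verwendung der Anfangsbedingung a(0) = -4, erhalten wir a(t) = -24·t - 4. Mit a(t) = -24·t - 4 und Einsetzen von t = 4.962599019526838, finden wir a = -123.102376468644.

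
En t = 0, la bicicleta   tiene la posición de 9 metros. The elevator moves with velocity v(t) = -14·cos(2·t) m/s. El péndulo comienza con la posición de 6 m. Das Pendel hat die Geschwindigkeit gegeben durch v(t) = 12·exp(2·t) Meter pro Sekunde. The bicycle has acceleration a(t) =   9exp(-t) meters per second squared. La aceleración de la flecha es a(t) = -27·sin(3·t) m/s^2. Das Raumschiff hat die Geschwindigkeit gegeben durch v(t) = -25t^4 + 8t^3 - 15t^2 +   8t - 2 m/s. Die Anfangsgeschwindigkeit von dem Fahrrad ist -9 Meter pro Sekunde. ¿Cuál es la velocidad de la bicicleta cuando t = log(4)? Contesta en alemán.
Wir müssen unsere Gleichung für die Beschleunigung a(t) = 9·exp(-t) 1-mal integrieren. Die Stammfunktion von der Beschleunigung, mit v(0) = -9, ergibt die Geschwindigkeit: v(t) = -9·exp(-t). Wir haben die Geschwindigkeit v(t) = -9·exp(-t). Durch Einsetzen von t = log(4): v(log(4)) = -9/4.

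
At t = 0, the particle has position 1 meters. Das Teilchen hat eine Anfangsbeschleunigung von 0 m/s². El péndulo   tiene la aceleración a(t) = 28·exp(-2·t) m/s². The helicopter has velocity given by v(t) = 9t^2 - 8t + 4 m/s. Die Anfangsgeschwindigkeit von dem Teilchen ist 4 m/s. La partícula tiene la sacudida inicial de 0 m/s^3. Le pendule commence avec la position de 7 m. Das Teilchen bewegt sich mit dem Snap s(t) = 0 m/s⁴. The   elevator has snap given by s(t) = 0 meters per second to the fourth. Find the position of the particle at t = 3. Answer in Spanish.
Debemos encontrar la antiderivada de nuestra ecuación del snap s(t) = 0 4 veces. Integrando el snap y usando la condición inicial j(0) = 0, obtenemos j(t) = 0. Integrando la sacudida y usando la condición inicial a(0) = 0, obtenemos a(t) = 0. La integral de la aceleración, con v(0) = 4, da la velocidad: v(t) = 4. La integral de la velocidad es la posición. Usando x(0) = 1, obtenemos x(t) = 4·t + 1. Usando x(t) = 4·t + 1 y sustituyendo t = 3, encontramos x = 13.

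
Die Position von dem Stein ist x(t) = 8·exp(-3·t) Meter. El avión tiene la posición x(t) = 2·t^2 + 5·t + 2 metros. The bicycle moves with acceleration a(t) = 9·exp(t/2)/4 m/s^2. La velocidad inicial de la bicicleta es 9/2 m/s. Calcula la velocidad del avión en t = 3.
Debemos derivar nuestra ecuación de la posición x(t) = 2·t^2 + 5·t + 2 1 vez. La derivada de la posición da la velocidad: v(t) = 4·t + 5. De la ecuación de la velocidad v(t) = 4·t + 5, sustituimos t = 3 para obtener v = 17.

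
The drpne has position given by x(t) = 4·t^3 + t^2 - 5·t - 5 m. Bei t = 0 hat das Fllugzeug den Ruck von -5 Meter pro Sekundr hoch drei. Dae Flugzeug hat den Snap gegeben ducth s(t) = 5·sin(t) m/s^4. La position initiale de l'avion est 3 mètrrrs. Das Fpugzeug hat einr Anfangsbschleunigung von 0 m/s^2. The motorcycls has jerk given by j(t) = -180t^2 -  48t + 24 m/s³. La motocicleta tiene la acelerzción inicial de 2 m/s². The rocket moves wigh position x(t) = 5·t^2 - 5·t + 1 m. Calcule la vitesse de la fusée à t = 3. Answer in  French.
En partant de la position x(t) = 5·t^2 - 5·t + 1, nous prenons 1 dérivée. En prenant d/dt de x(t), nous trouvons v(t) = 10·t - 5. De l'équation de la vitesse v(t) = 10·t - 5, nous substituons t = 3 pour obtenir v = 25.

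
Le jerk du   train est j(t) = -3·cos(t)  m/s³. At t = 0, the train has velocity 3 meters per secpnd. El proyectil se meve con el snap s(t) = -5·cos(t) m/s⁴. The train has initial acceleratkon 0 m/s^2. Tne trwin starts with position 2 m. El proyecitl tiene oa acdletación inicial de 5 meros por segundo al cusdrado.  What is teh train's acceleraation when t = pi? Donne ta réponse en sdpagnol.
Partiendo de la sacudida j(t) = -3·cos(t), tomamos 1 antiderivada. La integral de la sacudida es la aceleración. Usando a(0) = 0, obtenemos a(t) = -3·sin(t). Usando a(t) = -3·sin(t) y sustituyendo t = pi, encontramos a = 0.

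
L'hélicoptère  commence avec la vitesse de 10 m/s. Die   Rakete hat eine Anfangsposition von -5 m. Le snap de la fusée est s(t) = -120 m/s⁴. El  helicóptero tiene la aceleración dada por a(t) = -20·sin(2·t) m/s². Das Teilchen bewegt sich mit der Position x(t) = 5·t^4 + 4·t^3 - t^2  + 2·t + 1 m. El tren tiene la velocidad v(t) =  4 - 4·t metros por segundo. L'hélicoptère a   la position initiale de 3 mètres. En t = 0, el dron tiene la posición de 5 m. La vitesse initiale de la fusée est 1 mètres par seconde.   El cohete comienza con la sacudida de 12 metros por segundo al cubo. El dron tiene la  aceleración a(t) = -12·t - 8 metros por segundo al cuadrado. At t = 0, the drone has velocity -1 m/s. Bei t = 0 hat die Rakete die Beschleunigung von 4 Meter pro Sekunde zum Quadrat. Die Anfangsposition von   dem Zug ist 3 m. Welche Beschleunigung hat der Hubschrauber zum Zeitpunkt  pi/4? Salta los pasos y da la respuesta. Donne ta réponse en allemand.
Die Antwort ist -20.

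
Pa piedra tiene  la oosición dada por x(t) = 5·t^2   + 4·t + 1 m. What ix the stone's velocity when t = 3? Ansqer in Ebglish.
Starting from position x(t) = 5·t^2 + 4·t + 1, we take 1 derivative. Taking d/dt of x(t), we find v(t) = 10·t + 4. We have velocity v(t) = 10·t + 4. Substituting t = 3: v(3) = 34.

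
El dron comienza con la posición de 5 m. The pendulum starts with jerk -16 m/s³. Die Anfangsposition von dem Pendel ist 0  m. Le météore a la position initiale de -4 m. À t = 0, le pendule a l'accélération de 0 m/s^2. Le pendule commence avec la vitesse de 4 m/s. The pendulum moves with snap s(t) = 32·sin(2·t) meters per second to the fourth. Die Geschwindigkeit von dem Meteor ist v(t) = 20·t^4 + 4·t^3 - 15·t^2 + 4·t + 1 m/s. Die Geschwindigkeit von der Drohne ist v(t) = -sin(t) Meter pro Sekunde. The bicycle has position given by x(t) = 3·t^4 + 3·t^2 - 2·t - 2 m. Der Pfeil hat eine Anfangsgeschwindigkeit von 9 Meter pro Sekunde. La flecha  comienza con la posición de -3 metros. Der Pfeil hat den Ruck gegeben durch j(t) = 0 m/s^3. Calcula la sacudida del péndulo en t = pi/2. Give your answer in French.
Nous devons intégrer notre équation du snap s(t) = 32·sin(2·t) 1 fois. La primitive du snap est le jerk. En utilisant j(0) = -16, nous obtenons j(t) = -16·cos(2·t). De l'équation du jerk j(t) = -16·cos(2·t), nous substituons t = pi/2 pour obtenir j = 16.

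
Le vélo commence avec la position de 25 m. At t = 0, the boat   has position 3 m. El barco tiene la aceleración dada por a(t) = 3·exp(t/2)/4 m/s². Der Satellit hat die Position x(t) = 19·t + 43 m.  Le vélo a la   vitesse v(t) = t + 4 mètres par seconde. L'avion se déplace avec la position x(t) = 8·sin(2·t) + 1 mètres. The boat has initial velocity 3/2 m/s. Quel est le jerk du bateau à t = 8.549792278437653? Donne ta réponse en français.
Pour résoudre ceci, nous devons prendre 1 dérivée de notre équation de l'accélération a(t) = 3·exp(t/2)/4. En dérivant l'accélération, nous obtenons le jerk: j(t) = 3·exp(t/2)/8. En utilisant j(t) = 3·exp(t/2)/8 et en substituant t = 8.549792278437653, nous trouvons j = 26.9522528137177.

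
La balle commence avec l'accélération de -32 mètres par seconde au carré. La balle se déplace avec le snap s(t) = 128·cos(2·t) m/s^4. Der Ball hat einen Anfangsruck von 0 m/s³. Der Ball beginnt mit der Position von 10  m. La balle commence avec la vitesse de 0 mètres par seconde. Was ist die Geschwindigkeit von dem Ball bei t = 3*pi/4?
Wir müssen die Stammfunktion unserer Gleichung für den Snap s(t) = 128·cos(2·t) 3-mal finden. Die Stammfunktion von dem Snap, mit j(0) = 0, ergibt den Ruck: j(t) = 64·sin(2·t). Mit ∫j(t)dt und Anwendung von a(0) = -32, finden wir a(t) = -32·cos(2·t). Das Integral von der Beschleunigung, mit v(0) = 0, ergibt die Geschwindigkeit: v(t) = -16·sin(2·t). Aus der Gleichung für die Geschwindigkeit v(t) = -16·sin(2·t), setzen wir t = 3*pi/4 ein und erhalten v = 16.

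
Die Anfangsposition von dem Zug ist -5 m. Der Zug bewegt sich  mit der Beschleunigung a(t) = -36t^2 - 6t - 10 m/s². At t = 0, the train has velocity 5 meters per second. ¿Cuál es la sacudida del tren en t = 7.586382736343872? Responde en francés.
En partant de l'accélération a(t) = -36·t^2 - 6·t - 10, nous prenons 1 dérivée. En prenant d/dt de a(t), nous trouvons j(t) = -72·t - 6. De l'équation du jerk j(t) = -72·t - 6, nous substituons t = 7.586382736343872 pour obtenir j = -552.219557016759.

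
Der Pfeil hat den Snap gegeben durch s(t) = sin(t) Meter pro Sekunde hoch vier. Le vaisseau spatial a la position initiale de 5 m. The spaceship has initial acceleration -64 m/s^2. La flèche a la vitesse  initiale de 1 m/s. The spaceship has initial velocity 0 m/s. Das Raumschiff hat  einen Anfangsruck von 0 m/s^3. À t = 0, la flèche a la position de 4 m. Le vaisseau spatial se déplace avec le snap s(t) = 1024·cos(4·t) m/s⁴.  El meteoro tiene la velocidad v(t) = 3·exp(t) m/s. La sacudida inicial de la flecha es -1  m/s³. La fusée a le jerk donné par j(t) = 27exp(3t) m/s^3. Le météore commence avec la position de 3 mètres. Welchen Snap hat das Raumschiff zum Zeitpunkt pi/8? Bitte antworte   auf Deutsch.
Wir haben den Snap s(t) = 1024·cos(4·t). Durch Einsetzen von t = pi/8: s(pi/8) = 0.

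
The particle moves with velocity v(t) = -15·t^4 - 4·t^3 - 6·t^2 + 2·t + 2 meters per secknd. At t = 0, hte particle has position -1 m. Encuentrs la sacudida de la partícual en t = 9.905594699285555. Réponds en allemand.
Ausgehend von der Geschwindigkeit v(t) = -15·t^4 - 4·t^3 - 6·t^2 + 2·t + 2, nehmen wir 2 Ableitungen. Durch Ableiten von der Geschwindigkeit erhalten wir die Beschleunigung: a(t) = -60·t^3 - 12·t^2 - 12·t + 2. Durch Ableiten von der Beschleunigung erhalten wir den Ruck: j(t) = -180·t^2 - 24·t - 12. Aus der Gleichung für den Ruck j(t) = -180·t^2 - 24·t - 12, setzen wir t = 9.905594699285555 ein und erhalten j = -17911.4794151554.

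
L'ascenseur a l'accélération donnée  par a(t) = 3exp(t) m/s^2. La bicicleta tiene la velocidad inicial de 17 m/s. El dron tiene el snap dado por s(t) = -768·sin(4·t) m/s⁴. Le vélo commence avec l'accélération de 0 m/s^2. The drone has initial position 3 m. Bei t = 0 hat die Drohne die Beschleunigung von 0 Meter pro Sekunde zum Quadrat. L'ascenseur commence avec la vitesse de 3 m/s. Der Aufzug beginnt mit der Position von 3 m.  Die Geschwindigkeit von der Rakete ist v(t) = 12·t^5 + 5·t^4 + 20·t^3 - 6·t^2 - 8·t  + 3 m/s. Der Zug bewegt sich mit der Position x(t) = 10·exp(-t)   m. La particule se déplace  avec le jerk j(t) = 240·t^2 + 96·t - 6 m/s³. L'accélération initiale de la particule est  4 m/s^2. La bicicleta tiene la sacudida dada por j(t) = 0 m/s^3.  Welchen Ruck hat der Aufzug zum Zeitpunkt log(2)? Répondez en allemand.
Um dies zu lösen, müssen wir 1 Ableitung unserer Gleichung für die Beschleunigung a(t) = 3·exp(t) nehmen. Mit d/dt von a(t) finden wir j(t) = 3·exp(t). Aus der Gleichung für den Ruck j(t) = 3·exp(t), setzen wir t = log(2) ein und erhalten j = 6.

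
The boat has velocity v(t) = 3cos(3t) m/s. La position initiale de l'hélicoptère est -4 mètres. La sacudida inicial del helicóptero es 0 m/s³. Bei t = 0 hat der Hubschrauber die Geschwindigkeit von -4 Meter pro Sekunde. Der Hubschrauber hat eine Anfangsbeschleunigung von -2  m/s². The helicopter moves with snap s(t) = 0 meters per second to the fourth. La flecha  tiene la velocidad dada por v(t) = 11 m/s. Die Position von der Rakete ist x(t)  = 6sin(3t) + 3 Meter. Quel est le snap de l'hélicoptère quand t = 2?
Nous avons le snap s(t) = 0. En substituant t = 2: s(2) = 0.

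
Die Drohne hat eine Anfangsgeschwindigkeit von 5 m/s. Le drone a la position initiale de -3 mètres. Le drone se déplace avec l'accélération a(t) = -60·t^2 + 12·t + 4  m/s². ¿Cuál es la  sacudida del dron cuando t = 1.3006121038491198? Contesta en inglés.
To solve this, we need to take 1 derivative of our acceleration equation a(t) = -60·t^2 + 12·t + 4. Taking d/dt of a(t), we find j(t) = 12 - 120·t. Using j(t) = 12 - 120·t and substituting t = 1.3006121038491198, we find j = -144.073452461894.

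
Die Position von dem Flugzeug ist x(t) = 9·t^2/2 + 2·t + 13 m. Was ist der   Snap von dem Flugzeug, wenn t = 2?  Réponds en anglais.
We must differentiate our position equation x(t) = 9·t^2/2 + 2·t + 13 4 times. The derivative of position gives velocity: v(t) = 9·t + 2. The derivative of velocity gives acceleration: a(t) = 9. The derivative of acceleration gives jerk: j(t) = 0. The derivative of jerk gives snap: s(t) = 0. Using s(t) = 0 and substituting t = 2, we find s = 0.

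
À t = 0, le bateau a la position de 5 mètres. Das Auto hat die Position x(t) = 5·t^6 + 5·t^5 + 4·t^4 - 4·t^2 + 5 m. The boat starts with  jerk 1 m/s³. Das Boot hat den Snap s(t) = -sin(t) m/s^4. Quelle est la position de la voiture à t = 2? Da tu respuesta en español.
Tenemos la posición x(t) = 5·t^6 + 5·t^5 + 4·t^4 - 4·t^2 + 5. Sustituyendo t = 2: x(2) = 533.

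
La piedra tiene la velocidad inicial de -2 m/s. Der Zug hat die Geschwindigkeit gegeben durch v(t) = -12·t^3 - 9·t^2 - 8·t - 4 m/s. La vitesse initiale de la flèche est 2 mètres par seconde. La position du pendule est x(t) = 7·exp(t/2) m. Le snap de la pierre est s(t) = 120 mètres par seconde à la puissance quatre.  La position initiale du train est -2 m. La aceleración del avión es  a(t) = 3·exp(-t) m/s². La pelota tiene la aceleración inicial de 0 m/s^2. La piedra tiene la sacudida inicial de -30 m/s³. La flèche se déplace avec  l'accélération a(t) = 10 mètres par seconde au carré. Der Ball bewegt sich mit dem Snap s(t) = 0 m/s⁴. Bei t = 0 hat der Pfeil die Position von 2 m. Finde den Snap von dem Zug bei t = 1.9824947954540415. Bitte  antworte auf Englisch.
To solve this, we need to take 3 derivatives of our velocity equation v(t) = -12·t^3 - 9·t^2 - 8·t - 4. Differentiating velocity, we get acceleration: a(t) = -36·t^2 - 18·t - 8. Differentiating acceleration, we get jerk: j(t) = -72·t - 18. Taking d/dt of j(t), we find s(t) = -72. From the given snap equation s(t) = -72, we substitute t = 1.9824947954540415 to get s = -72.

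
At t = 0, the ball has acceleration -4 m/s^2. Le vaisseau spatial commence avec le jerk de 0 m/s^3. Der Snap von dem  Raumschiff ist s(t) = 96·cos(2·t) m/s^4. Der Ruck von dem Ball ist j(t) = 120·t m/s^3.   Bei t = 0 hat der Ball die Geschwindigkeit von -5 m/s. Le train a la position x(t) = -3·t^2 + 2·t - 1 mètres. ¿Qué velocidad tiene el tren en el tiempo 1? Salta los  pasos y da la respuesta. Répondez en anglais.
The answer is -4.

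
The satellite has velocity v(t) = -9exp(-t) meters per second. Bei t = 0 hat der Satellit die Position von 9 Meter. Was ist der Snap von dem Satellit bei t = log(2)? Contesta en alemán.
Wir müssen unsere Gleichung für die Geschwindigkeit v(t) = -9·exp(-t) 3-mal ableiten. Durch Ableiten von der Geschwindigkeit erhalten wir die Beschleunigung: a(t) = 9·exp(-t). Durch Ableiten von der Beschleunigung erhalten wir den Ruck: j(t) = -9·exp(-t). Die Ableitung von dem Ruck ergibt den Snap: s(t) = 9·exp(-t). Mit s(t) = 9·exp(-t) und Einsetzen von t = log(2), finden wir s = 9/2.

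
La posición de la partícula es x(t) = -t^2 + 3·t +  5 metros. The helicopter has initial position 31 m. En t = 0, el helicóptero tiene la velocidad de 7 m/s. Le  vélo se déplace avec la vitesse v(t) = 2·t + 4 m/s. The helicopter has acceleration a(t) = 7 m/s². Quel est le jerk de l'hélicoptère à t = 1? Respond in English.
Starting from acceleration a(t) = 7, we take 1 derivative. Taking d/dt of a(t), we find j(t) = 0. From the given jerk equation j(t) = 0, we substitute t = 1 to get j = 0.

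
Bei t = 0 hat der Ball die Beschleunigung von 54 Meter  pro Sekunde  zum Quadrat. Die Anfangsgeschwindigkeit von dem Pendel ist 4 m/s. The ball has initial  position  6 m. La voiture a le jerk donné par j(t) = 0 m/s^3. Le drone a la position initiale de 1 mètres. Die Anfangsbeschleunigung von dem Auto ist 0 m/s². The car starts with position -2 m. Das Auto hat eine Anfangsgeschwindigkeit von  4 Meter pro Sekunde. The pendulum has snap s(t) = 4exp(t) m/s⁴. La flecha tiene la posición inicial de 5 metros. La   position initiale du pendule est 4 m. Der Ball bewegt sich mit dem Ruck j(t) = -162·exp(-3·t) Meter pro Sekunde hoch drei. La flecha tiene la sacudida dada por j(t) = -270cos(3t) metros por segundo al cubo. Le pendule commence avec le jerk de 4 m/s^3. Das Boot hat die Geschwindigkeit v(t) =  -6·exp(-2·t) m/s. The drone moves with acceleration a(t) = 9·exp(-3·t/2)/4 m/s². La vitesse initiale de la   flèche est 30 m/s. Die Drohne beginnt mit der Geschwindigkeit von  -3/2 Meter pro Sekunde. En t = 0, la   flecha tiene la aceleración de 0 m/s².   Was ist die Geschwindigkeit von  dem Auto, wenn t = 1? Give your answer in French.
Nous devons intégrer notre équation du jerk j(t) = 0 2 fois. En prenant ∫j(t)dt et en appliquant a(0) = 0, nous trouvons a(t) = 0. L'intégrale de l'accélération, avec v(0) = 4, donne la vitesse: v(t) = 4. Nous avons la vitesse v(t) = 4. En substituant t = 1: v(1) = 4.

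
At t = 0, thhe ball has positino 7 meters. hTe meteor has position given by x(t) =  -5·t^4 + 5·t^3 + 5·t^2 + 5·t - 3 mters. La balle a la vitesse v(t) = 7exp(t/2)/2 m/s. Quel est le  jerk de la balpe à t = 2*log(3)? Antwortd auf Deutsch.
Ausgehend von der Geschwindigkeit v(t) = 7·exp(t/2)/2, nehmen wir 2 Ableitungen. Mit d/dt von v(t) finden wir a(t) = 7·exp(t/2)/4. Mit d/dt von a(t) finden wir j(t) = 7·exp(t/2)/8. Aus der Gleichung für den Ruck j(t) = 7·exp(t/2)/8, setzen wir t = 2*log(3) ein und erhalten j = 21/8.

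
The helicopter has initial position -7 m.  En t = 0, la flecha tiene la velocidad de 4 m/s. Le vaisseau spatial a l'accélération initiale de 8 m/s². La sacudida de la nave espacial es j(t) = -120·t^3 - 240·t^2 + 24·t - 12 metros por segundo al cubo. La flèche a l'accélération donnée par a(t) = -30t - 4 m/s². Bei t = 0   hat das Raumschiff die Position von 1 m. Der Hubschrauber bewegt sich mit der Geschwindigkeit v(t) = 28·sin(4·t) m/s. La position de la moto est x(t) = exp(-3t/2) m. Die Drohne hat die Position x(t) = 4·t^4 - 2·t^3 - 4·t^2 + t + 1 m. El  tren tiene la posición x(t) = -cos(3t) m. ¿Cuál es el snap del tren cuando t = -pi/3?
Para resolver esto, necesitamos tomar 4 derivadas de nuestra ecuación de la posición x(t) = -cos(3·t). Tomando d/dt de x(t), encontramos v(t) = 3·sin(3·t). Derivando la velocidad, obtenemos la aceleración: a(t) = 9·cos(3·t). La derivada de la aceleración da la sacudida: j(t) = -27·sin(3·t). Tomando d/dt de j(t), encontramos s(t) = -81·cos(3·t). Tenemos el snap s(t) = -81·cos(3·t). Sustituyendo t = -pi/3: s(-pi/3) = 81.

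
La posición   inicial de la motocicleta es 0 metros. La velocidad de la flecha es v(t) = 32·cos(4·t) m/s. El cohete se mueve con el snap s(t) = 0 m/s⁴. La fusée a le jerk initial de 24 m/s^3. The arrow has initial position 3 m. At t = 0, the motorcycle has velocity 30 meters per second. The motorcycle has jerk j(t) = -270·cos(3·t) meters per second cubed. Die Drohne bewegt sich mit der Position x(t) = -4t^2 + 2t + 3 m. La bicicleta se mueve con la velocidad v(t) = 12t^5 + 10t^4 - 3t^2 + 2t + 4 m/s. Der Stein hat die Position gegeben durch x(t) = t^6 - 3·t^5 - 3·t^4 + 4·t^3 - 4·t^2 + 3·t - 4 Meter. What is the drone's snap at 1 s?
We must differentiate our position equation x(t) = -4·t^2 + 2·t + 3 4 times. Taking d/dt of x(t), we find v(t) = 2 - 8·t. Differentiating velocity, we get acceleration: a(t) = -8. Taking d/dt of a(t), we find j(t) = 0. The derivative of jerk gives snap: s(t) = 0. We have snap s(t) = 0. Substituting t = 1: s(1) = 0.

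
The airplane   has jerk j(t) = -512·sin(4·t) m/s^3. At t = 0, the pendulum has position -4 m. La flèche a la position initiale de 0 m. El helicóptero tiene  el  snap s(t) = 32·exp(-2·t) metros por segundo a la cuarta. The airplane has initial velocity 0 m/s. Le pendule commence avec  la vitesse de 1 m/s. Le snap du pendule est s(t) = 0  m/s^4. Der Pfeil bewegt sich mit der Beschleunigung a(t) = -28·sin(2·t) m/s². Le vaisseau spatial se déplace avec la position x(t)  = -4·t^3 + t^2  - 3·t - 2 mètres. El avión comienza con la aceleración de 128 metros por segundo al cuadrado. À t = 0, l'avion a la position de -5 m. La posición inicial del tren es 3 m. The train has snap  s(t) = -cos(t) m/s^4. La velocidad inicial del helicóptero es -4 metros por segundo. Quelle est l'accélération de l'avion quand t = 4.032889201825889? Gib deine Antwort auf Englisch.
To solve this, we need to take 1 antiderivative of our jerk equation j(t) = -512·sin(4·t). Integrating jerk and using the initial condition a(0) = 128, we get a(t) = 128·cos(4·t). Using a(t) = 128·cos(4·t) and substituting t = 4.032889201825889, we find a = -116.687071313737.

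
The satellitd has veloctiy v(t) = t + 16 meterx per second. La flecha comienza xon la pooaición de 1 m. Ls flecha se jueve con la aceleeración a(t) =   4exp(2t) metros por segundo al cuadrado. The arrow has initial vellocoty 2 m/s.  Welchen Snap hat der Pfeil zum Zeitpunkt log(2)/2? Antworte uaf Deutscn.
Ausgehend von der Beschleunigung a(t) = 4·exp(2·t), nehmen wir 2 Ableitungen. Durch Ableiten von der Beschleunigung erhalten wir den Ruck: j(t) = 8·exp(2·t). Mit d/dt von j(t) finden wir s(t) = 16·exp(2·t). Aus der Gleichung für den Snap s(t) = 16·exp(2·t), setzen wir t = log(2)/2 ein und erhalten s = 32.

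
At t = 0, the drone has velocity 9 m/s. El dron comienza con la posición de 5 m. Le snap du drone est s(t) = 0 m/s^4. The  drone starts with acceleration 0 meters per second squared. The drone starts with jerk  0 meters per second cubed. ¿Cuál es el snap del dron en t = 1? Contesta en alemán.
Mit s(t) = 0 und Einsetzen von t = 1, finden wir s = 0.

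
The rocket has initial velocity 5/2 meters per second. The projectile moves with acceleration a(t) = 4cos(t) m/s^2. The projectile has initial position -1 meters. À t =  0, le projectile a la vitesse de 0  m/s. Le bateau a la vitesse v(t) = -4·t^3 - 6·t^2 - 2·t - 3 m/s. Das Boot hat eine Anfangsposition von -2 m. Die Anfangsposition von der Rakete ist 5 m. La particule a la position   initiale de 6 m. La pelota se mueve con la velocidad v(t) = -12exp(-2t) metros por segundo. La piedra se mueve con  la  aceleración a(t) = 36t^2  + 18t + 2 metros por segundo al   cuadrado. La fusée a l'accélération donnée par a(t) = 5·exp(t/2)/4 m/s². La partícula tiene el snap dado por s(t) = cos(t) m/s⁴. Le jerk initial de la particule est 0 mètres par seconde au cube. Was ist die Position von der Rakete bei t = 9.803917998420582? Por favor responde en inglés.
We must find the integral of our acceleration equation a(t) = 5·exp(t/2)/4 2 times. Integrating acceleration and using the initial condition v(0) = 5/2, we get v(t) = 5·exp(t/2)/2. Taking ∫v(t)dt and applying x(0) = 5, we find x(t) = 5·exp(t/2). We have position x(t) = 5·exp(t/2). Substituting t = 9.803917998420582: x(9.803917998420582) = 672.765555530482.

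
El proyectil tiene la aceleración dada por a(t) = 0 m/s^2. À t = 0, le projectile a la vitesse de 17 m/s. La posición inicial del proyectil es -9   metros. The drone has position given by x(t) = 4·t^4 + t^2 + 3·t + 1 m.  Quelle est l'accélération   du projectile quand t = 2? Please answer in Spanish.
De la ecuación de la aceleración a(t) = 0, sustituimos t = 2 para obtener a = 0.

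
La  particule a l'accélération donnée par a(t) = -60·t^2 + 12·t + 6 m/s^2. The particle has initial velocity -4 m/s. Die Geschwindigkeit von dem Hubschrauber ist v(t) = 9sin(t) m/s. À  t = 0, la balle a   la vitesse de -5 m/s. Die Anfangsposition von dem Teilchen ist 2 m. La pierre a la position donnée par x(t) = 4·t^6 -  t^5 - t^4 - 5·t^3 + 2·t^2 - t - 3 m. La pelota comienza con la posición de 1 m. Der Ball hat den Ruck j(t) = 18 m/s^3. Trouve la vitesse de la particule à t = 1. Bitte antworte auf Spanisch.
Para resolver esto, necesitamos tomar 1 antiderivada de nuestra ecuación de la aceleración a(t) = -60·t^2 + 12·t + 6. Tomando ∫a(t)dt y aplicando v(0) = -4, encontramos v(t) = -20·t^3 + 6·t^2 + 6·t - 4. De la ecuación de la velocidad v(t) = -20·t^3 + 6·t^2 + 6·t - 4, sustituimos t = 1 para obtener v = -12.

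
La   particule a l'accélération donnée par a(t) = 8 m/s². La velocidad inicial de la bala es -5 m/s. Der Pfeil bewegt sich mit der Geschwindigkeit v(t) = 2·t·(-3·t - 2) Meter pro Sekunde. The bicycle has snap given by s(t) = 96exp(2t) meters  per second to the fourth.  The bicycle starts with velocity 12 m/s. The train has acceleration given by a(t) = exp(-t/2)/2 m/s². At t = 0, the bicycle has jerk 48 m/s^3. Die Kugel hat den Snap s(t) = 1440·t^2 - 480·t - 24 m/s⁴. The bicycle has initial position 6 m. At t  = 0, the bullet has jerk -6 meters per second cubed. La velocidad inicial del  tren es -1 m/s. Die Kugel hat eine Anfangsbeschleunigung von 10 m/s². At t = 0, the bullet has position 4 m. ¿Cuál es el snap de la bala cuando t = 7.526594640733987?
Tenemos el snap s(t) = 1440·t^2 - 480·t - 24. Sustituyendo t = 7.526594640733987: s(7.526594640733987) = 77938.6972881805.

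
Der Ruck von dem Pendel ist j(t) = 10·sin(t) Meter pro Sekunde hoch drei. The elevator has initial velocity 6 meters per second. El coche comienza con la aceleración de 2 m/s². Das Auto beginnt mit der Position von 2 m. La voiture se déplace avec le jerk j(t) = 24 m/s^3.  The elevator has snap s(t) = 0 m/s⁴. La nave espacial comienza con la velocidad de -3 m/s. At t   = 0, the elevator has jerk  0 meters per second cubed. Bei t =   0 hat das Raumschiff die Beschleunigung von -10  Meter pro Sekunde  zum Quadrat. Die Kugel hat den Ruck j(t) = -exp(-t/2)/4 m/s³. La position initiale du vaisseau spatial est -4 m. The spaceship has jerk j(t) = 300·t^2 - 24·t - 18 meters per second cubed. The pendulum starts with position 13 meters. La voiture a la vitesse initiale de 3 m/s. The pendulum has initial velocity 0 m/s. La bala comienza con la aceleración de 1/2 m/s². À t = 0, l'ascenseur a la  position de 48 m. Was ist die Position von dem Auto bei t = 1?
Ausgehend von dem Ruck j(t) = 24, nehmen wir 3 Integrale. Das Integral von dem Ruck, mit a(0) = 2, ergibt die Beschleunigung: a(t) = 24·t + 2. Das Integral von der Beschleunigung, mit v(0) = 3, ergibt die Geschwindigkeit: v(t) = 12·t^2 + 2·t + 3. Das Integral von der Geschwindigkeit ist die Position. Mit x(0) = 2 erhalten wir x(t) = 4·t^3 + t^2 + 3·t + 2. Aus der Gleichung für die Position x(t) = 4·t^3 + t^2 + 3·t + 2, setzen wir t = 1 ein und erhalten x = 10.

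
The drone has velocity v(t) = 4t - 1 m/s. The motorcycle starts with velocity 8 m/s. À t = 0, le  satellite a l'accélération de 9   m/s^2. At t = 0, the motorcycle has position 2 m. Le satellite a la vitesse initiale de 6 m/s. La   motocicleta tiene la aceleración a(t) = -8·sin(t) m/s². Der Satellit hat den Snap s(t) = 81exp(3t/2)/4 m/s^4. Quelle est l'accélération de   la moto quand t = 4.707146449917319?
Nous avons l'accélération a(t) = -8·sin(t). En substituant t = 4.707146449917319: a(4.707146449917319) = 7.99989006374899.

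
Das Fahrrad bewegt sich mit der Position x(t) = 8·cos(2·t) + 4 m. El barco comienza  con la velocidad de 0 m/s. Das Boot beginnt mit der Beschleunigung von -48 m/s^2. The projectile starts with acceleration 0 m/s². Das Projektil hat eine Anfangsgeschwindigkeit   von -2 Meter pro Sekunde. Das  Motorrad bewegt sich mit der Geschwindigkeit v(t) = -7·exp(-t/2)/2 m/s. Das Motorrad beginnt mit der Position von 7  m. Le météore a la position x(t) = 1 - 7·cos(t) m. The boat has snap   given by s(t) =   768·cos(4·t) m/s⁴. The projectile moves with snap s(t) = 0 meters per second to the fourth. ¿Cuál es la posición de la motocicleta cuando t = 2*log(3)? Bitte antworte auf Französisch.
Pour résoudre ceci, nous devons prendre 1 intégrale de notre équation de la vitesse v(t) = -7·exp(-t/2)/2. En intégrant la vitesse et en utilisant la condition initiale x(0) = 7, nous obtenons x(t) = 7·exp(-t/2). Nous avons la position x(t) = 7·exp(-t/2). En substituant t = 2*log(3): x(2*log(3)) = 7/3.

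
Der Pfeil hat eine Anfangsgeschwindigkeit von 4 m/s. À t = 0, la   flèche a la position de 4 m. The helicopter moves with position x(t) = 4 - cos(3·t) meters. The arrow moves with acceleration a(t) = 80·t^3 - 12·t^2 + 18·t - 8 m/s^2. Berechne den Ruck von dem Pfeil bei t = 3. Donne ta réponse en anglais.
Starting from acceleration a(t) = 80·t^3 - 12·t^2 + 18·t - 8, we take 1 derivative. Differentiating acceleration, we get jerk: j(t) = 240·t^2 - 24·t + 18. Using j(t) = 240·t^2 - 24·t + 18 and substituting t = 3, we find j = 2106.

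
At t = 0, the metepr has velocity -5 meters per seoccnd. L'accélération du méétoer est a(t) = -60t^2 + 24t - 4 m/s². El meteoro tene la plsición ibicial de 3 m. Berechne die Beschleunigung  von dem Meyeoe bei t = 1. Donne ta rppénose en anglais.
Using a(t) = -60·t^2 + 24·t - 4 and substituting t = 1, we find a = -40.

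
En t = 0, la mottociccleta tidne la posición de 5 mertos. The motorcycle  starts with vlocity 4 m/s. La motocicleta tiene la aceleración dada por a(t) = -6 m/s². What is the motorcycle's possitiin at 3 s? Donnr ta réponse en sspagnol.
Para resolver esto, necesitamos tomar 2 integrales de nuestra ecuación de la aceleración a(t) = -6. La integral de la aceleración, con v(0) = 4, da la velocidad: v(t) = 4 - 6·t. Integrando la velocidad y usando la condición inicial x(0) = 5, obtenemos x(t) = -3·t^2 + 4·t + 5. Tenemos la posición x(t) = -3·t^2 + 4·t + 5. Sustituyendo t = 3: x(3) = -10.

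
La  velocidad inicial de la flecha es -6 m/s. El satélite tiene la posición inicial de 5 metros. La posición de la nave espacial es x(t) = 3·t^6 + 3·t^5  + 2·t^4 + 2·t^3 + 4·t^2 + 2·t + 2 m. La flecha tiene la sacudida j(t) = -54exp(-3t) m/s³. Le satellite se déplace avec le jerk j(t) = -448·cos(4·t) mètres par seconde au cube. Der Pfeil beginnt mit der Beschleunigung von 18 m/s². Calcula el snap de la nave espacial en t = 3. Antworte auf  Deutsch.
Ausgehend von der Position x(t) = 3·t^6 + 3·t^5 + 2·t^4 + 2·t^3 + 4·t^2 + 2·t + 2, nehmen wir 4 Ableitungen. Durch Ableiten von der Position erhalten wir die Geschwindigkeit: v(t) = 18·t^5 + 15·t^4 + 8·t^3 + 6·t^2 + 8·t + 2. Durch Ableiten von der Geschwindigkeit erhalten wir die Beschleunigung: a(t) = 90·t^4 + 60·t^3 + 24·t^2 + 12·t + 8. Durch Ableiten von der Beschleunigung erhalten wir den Ruck: j(t) = 360·t^3 + 180·t^2 + 48·t + 12. Mit d/dt von j(t) finden wir s(t) = 1080·t^2 + 360·t + 48. Wir haben den Snap s(t) = 1080·t^2 + 360·t + 48. Durch Einsetzen von t = 3: s(3) = 10848.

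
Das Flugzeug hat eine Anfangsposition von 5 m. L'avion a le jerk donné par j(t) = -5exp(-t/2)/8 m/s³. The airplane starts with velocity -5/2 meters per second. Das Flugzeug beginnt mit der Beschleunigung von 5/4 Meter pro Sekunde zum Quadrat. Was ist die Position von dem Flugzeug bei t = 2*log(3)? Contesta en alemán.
Wir müssen unsere Gleichung für den Ruck j(t) = -5·exp(-t/2)/8 3-mal integrieren. Das Integral von dem Ruck ist die Beschleunigung. Mit a(0) = 5/4 erhalten wir a(t) = 5·exp(-t/2)/4. Das Integral von der Beschleunigung, mit v(0) = -5/2, ergibt die Geschwindigkeit: v(t) = -5·exp(-t/2)/2. Mit ∫v(t)dt und Anwendung von x(0) = 5, finden wir x(t) = 5·exp(-t/2). Wir haben die Position x(t) = 5·exp(-t/2). Durch Einsetzen von t = 2*log(3): x(2*log(3)) = 5/3.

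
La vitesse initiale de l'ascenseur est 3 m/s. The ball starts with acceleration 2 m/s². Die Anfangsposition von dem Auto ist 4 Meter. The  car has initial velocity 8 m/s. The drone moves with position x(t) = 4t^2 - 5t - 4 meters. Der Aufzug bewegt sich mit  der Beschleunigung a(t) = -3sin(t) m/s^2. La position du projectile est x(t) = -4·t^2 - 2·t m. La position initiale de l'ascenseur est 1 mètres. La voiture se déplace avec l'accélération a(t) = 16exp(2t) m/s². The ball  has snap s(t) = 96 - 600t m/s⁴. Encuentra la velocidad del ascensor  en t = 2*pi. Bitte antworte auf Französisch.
Nous devons intégrer notre équation de l'accélération a(t) = -3·sin(t) 1 fois. En intégrant l'accélération et en utilisant la condition initiale v(0) = 3, nous obtenons v(t) = 3·cos(t). En utilisant v(t) = 3·cos(t) et en substituant t = 2*pi, nous trouvons v = 3.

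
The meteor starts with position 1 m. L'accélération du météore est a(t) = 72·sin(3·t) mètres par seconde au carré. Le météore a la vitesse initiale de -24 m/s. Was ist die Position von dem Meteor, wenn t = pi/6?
Um dies zu lösen, müssen wir 2 Integrale unserer Gleichung für die Beschleunigung a(t) = 72·sin(3·t) finden. Durch Integration von der Beschleunigung und Verwendung der Anfangsbedingung v(0) = -24, erhalten wir v(t) = -24·cos(3·t). Mit ∫v(t)dt und Anwendung von x(0) = 1, finden wir x(t) = 1 - 8·sin(3·t). Aus der Gleichung für die Position x(t) = 1 - 8·sin(3·t), setzen wir t = pi/6 ein und erhalten x = -7.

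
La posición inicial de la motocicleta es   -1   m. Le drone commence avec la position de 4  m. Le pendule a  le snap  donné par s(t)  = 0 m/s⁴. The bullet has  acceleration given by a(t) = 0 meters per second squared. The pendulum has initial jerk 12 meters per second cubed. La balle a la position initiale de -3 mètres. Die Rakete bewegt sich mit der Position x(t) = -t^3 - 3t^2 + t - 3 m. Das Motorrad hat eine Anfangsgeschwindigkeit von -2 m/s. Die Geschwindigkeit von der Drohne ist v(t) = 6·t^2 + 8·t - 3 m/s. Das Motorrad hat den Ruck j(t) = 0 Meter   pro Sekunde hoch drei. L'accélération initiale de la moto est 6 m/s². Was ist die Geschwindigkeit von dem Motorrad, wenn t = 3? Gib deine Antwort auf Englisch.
Starting from jerk j(t) = 0, we take 2 antiderivatives. Finding the integral of j(t) and using a(0) = 6: a(t) = 6. The antiderivative of acceleration is velocity. Using v(0) = -2, we get v(t) = 6·t - 2. From the given velocity equation v(t) = 6·t - 2, we substitute t = 3 to get v = 16.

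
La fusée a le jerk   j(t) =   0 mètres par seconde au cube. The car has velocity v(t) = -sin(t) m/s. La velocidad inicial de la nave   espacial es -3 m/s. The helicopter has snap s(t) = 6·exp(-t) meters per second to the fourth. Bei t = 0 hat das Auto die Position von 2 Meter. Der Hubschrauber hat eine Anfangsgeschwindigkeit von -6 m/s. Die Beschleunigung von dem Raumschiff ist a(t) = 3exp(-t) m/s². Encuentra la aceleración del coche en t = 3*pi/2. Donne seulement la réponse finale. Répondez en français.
À t = 3*pi/2, a = 0.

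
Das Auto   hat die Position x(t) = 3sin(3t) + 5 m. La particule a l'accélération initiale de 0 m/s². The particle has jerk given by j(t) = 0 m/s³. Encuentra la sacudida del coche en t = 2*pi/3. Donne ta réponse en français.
Nous devons dériver notre équation de la position x(t) = 3·sin(3·t) + 5 3 fois. En dérivant la position, nous obtenons la vitesse: v(t) = 9·cos(3·t). En prenant d/dt de v(t), nous trouvons a(t) = -27·sin(3·t). La dérivée de l'accélération donne le jerk: j(t) = -81·cos(3·t). Nous avons le jerk j(t) = -81·cos(3·t). En substituant t = 2*pi/3: j(2*pi/3) = -81.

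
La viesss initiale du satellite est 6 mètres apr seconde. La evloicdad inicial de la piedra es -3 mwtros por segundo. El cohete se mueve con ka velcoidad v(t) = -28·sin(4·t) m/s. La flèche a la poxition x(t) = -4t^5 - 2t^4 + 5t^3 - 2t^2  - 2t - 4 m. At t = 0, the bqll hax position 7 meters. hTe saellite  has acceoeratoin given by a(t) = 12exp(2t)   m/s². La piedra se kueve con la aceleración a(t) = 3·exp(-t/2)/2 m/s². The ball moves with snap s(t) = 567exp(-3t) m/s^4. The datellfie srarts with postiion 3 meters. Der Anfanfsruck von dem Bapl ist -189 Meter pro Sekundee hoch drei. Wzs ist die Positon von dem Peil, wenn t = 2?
Wir haben die Position x(t) = -4·t^5 - 2·t^4 + 5·t^3 - 2·t^2 - 2·t - 4. Durch Einsetzen von t = 2: x(2) = -136.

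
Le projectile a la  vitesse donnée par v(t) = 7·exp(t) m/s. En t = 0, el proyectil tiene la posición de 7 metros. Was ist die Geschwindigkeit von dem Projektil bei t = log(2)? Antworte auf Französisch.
Nous avons la vitesse v(t) = 7·exp(t). En substituant t = log(2): v(log(2)) = 14.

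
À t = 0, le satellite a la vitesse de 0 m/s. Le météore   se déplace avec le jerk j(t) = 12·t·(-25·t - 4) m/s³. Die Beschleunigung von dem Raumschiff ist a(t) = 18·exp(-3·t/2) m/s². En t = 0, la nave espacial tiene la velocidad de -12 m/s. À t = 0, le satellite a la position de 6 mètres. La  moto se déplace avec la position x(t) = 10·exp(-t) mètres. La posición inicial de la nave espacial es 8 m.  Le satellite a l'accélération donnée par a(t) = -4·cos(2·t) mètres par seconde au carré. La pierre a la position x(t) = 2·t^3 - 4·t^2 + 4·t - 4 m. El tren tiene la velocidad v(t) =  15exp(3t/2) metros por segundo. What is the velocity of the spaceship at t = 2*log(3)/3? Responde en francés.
Nous devons intégrer notre équation de l'accélération a(t) = 18·exp(-3·t/2) 1 fois. En intégrant l'accélération et en utilisant la condition initiale v(0) = -12, nous obtenons v(t) = -12·exp(-3·t/2). En utilisant v(t) = -12·exp(-3·t/2) et en substituant t = 2*log(3)/3, nous trouvons v = -4.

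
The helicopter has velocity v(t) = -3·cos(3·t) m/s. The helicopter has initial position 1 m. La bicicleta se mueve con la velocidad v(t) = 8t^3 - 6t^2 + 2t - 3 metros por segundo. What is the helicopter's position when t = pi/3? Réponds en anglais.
To find the answer, we compute 1 antiderivative of v(t) = -3·cos(3·t). Integrating velocity and using the initial condition x(0) = 1, we get x(t) = 1 - sin(3·t). From the given position equation x(t) = 1 - sin(3·t), we substitute t = pi/3 to get x = 1.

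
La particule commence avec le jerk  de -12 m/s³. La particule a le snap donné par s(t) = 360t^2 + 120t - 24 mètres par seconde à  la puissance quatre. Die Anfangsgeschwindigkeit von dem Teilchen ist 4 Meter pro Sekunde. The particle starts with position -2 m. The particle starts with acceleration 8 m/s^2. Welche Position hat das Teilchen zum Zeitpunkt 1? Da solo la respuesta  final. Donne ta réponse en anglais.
The answer is 5.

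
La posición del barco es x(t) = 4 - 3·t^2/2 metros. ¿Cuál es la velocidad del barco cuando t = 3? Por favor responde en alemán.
Um dies zu lösen, müssen wir 1 Ableitung unserer Gleichung für die Position x(t) = 4 - 3·t^2/2 nehmen. Mit d/dt von x(t) finden wir v(t) = -3·t. Mit v(t) = -3·t und Einsetzen von t = 3, finden wir v = -9.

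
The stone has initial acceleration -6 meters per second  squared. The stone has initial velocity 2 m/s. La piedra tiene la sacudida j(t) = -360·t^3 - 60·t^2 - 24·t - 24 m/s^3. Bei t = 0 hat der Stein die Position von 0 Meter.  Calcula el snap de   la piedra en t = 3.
Para resolver esto, necesitamos tomar 1 derivada de nuestra ecuación de la sacudida j(t) = -360·t^3 - 60·t^2 - 24·t - 24. Tomando d/dt de j(t), encontramos s(t) = -1080·t^2 - 120·t - 24. Tenemos el snap s(t) = -1080·t^2 - 120·t - 24. Sustituyendo t = 3: s(3) = -10104.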